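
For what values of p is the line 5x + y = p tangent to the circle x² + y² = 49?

The line touches the circle iff its distance from (0, 0) is 7:
|5·0 + 1·0 − p| / √26 = 7
|p| = 7√26.

p = ±7√26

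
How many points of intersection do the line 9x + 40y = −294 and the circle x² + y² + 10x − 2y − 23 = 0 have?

d² = (9·(−5) + 40·1 − (−294))²/1681 = 83521/1681; r² = 49.
Since d² > r², the line lies outside the circle.

0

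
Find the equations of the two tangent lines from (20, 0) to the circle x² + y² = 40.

x + 3y = 20 and x − 3y = 20

A line y − (0) = m(x − (20)) is tangent when its distance from (0, 0) is 2√10:
[m·(−20) − (0)]² = 40(m² + 1)
9m² − 1 = 0, so m = −1/3 or m = 1/3.
Through (20, 0) these give x + 3y = 20 and x − 3y = 20.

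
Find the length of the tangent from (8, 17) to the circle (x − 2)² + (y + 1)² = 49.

With centre O = (2, −1), |OP|² = 360 and r² = 49.
The tangent meets the radius at right angles, so tangent² = |PO|² − r² = 360 − 49 = 311.

√311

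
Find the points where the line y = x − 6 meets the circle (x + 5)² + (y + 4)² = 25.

Substitute y = x − 6:
2x² + 6x + 4 = 0  ⟹  x² + 3x + 2 = 0
x = −1 or x = −2, giving (−1, −7) and (−2, −8).

(−2, −8) and (−1, −7)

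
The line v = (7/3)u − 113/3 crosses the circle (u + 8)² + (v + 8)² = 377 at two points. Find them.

Substitute v = (−113 + 7u)/3:
58u² − 1102u + 5104 = 0  ⟹  u² − 19u + 88 = 0
u = 11 or u = 8, giving (11, −12) and (8, −19).

(8, −19) and (11, −12)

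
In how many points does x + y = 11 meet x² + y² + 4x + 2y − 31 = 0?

0

d² = (1·(−2) + 1·(−1) − (11))²/2 = 98; r² = 36.
Since d² > r², the line lies outside the circle.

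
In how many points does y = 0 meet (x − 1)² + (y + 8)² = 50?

0

Substituting the line into the circle gives x² − 2x + 15 = 0.
Discriminant = (−2)² − 4·1·(15) = −56 < 0.
No real roots: the line does not meet the circle.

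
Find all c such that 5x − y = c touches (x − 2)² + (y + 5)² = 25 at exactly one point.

For a tangent, require d(centre, line) = r = 5.
|5·2 − 1·(−5) − c| / √26 = 5
|c − (15)| = 5√26.

c = 15 ± 5√26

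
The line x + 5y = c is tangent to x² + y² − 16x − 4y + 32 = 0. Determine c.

c = 18 ± 6√26

For a tangent, require d(centre, line) = r = 6.
|1·8 + 5·2 − c| / √26 = 6
|c − (18)| = 6√26.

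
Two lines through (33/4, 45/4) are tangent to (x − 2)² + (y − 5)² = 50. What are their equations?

x + 7y = 87 and 7x + y = 69

A line y − (45/4) = m(x − (33/4)) is tangent when its distance from (2, 5) is 5√2:
(−25/4m − (−25/4))² = 50(m² + 1)
7m² + 50m + 7 = 0, so m = −1/7 or m = −7.
Through (33/4, 45/4) these give x + 7y = 87 and 7x + y = 69.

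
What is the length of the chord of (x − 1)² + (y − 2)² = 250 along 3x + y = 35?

Express y = −3x + 35 and substitute into the circle:
10x² − 200x + 840 = 0  ⟹  x² − 20x + 84 = 0
x = 14 or x = 6, giving (14, −7) and (6, 17).
|(14, −7) − (6, 17)| = √((8)² + (−24)²) = 8√10.

8√10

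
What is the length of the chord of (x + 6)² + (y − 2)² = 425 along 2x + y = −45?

12√5

Substitute y = −2x − 45:
5x² + 200x + 1820 = 0  ⟹  x² + 40x + 364 = 0
x = −14 or x = −26, giving (−14, −17) and (−26, 7).
Chord length = distance between (−14, −17) and (−26, 7) = √720 = 12√5.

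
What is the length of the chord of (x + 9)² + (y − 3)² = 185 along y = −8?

Substitute y = −8:
x² + 18x + 17 = 0
x = −1 or x = −17, giving (−1, −8) and (−17, −8).
Chord length = distance between (−1, −8) and (−17, −8) = √256 = 16.

16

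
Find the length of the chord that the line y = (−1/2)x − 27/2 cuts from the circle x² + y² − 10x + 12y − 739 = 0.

The distance from (5, −6) to the line is 20/√5, and r² = 800.
Half the chord is √(r² − d²) = √(720), so the full chord is 24√5.

24√5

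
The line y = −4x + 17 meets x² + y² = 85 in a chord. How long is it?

From the line, y = −4x + 17. Substituting:
17x² − 136x + 204 = 0  ⟹  x² − 8x + 12 = 0
x = 6 or x = 2, giving (6, −7) and (2, 9).
|(6, −7) − (2, 9)| = √((4)² + (−16)²) = 4√17.

4√17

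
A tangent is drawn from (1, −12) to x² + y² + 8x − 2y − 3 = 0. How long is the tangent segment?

√174

With centre O = (−4, 1), |OP|² = 194 and r² = 20.
Power of the point: PT² = |PO|² − r² = 174, so PT = √174.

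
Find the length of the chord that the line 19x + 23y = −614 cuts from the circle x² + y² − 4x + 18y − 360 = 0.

√890

Centre (2, −9), r² = 445. Perpendicular distance d from centre to line = |445| / √890 = 445/√890.
Half the chord is √(r² − d²) = √(445/2), so the full chord is √890.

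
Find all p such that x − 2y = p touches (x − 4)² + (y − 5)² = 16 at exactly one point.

Tangency holds when the distance from the centre (4, 5) to the line equals the radius 4:
|1·4 − 2·5 − p| / √5 = 4
|p − (−6)| = 4√5.

p = −6 ± 4√5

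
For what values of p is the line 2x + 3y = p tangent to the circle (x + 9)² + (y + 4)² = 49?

The line touches the circle iff its distance from (−9, −4) is 7:
|2·(−9) + 3·(−4) − p| / √13 = 7
|p − (−30)| = 7√13.

p = −30 ± 7√13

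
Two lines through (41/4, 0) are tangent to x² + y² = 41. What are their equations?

4x + 5y = 41 and 4x − 5y = 41

Let a tangent through (41/4, 0) have slope m. Its distance from (0, 0) must equal √41:
[m·(−41/4) − (0)]² = 41(m² + 1)
25m² − 16 = 0, so m = −4/5 or m = 4/5.
Through (41/4, 0) these give 4x + 5y = 41 and 4x − 5y = 41.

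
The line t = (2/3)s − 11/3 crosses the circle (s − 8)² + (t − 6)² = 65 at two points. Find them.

(4, −1) and (16, 7)

Substitute t = (−11 + 2s)/3:
13s² − 260s + 832 = 0  ⟹  s² − 20s + 64 = 0
s = 16 or s = 4, giving (16, 7) and (4, −1).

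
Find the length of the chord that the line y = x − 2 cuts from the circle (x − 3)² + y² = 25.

7√2

Centre (3, 0), r² = 25. Perpendicular distance d from centre to line = |1| / √2 = 1/√2.
Chord = 2√(r² − d²) = 2·√(49/2) = 7√2.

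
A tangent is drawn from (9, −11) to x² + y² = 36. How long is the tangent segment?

√166

With centre O = (0, 0), |OP|² = 202 and r² = 36.
By the tangent–radius right angle, tangent length = √(|PO|² − r²) = √166.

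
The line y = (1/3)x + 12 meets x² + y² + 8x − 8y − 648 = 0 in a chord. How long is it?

16√10

From the line, y = (36 + x)/3. Substituting:
10x² + 120x − 5400 = 0  ⟹  x² + 12x − 540 = 0
x = 18 or x = −30, giving (18, 18) and (−30, 2).
|(18, 18) − (−30, 2)| = √((48)² + (16)²) = 16√10.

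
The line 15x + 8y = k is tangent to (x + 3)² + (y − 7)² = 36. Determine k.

Tangency holds when the distance from the centre (−3, 7) to the line equals the radius 6:
|15·(−3) + 8·7 − k| / √289 = 6
|k − (11)| = 6·17, so k = 113 or k = −91.

k = −91 or k = 113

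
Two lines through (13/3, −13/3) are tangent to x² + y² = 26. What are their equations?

Let a tangent through (13/3, −13/3) have slope m. Its distance from (0, 0) must equal √26:
[m·(−13/3) − (13/3)]² = 26(m² + 1)
5m² − 26m + 5 = 0, so m = 5 or m = 1/5.
Through (13/3, −13/3) these give 5x − y = 26 and x − 5y = 26.

5x − y = 26 and x − 5y = 26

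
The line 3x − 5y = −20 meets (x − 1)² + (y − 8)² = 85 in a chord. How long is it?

The distance from (1, 8) to the line is 17/√34, and r² = 85.
Half the chord is √(r² − d²) = √(153/2), so the full chord is 3√34.

3√34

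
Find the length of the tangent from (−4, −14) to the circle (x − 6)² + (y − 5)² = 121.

2√85

Centre (6, 5), r² = 121. |PO|² = (−10)² + (−19)² = 461.
Power of the point: PT² = |PO|² − r² = 340, so PT = 2√85.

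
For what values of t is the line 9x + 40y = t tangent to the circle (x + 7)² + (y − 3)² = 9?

Tangency holds when the distance from the centre (−7, 3) to the line equals the radius 3:
|9·(−7) + 40·3 − t| / √1681 = 3
|t − (57)| = 3·41, so t = 180 or t = −66.

t = −66 or t = 180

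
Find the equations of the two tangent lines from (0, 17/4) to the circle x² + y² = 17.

x − 4y = −17 and x + 4y = 17

Let a tangent through (0, 17/4) have slope m. Its distance from (0, 0) must equal √17:
[m·(0) − (−17/4)]² = 17(m² + 1)
16m² − 1 = 0, so m = 1/4 or m = −1/4.
With m = 1/4: x − 4y = −17. With m = −1/4: x + 4y = 17.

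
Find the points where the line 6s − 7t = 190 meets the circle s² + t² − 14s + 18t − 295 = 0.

Express t = (−190 + 6s)/7 and substitute into the circle:
85s² − 2210s − 2295 = 0  ⟹  s² − 26s − 27 = 0
s = 27 or s = −1, giving (27, −4) and (−1, −28).

(−1, −28) and (27, −4)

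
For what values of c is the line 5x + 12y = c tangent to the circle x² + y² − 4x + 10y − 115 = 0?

For a tangent, require d(centre, line) = r = 12.
|5·2 + 12·(−5) − c| / √169 = 12
|c − (−50)| = 12·13, so c = 106 or c = −206.

c = −206 or c = 106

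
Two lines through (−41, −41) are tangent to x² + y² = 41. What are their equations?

4x − 5y = 41 and 5x − 4y = −41

A line y − (−41) = m(x − (−41)) is tangent when its distance from (0, 0) is √41:
[m·(41) − (41)]² = 41(m² + 1)
20m² − 41m + 20 = 0, so m = 4/5 or m = 5/4.
Through (−41, −41) these give 4x − 5y = 41 and 5x − 4y = −41.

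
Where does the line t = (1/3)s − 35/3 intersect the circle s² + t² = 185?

(−4, −13) and (11, −8)

From the line, t = (−35 + s)/3. Substituting:
10s² − 70s − 440 = 0  ⟹  s² − 7s − 44 = 0
s = 11 or s = −4, giving (11, −8) and (−4, −13).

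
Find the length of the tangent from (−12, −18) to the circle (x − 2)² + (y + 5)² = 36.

√329

Centre (2, −5), r² = 36. |PO|² = (−14)² + (−13)² = 365.
The tangent meets the radius at right angles, so tangent² = |PO|² − r² = 365 − 36 = 329.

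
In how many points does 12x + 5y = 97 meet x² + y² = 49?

Substituting the line into the circle gives 169x² − 2328x + 8184 = 0.
Δ = 5419584 − 5532384 = −112800.
No real roots: the line does not meet the circle.

0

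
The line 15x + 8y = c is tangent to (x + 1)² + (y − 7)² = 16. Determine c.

c = −27 or c = 109

For a tangent, require d(centre, line) = r = 4.
|15·(−1) + 8·7 − c| / √289 = 4
|c − (41)| = 4·17, so c = 109 or c = −27.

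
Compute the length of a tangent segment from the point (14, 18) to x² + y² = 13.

With centre O = (0, 0), |OP|² = 520 and r² = 13.
The tangent meets the radius at right angles, so tangent² = |PO|² − r² = 520 − 13 = 507.

13√3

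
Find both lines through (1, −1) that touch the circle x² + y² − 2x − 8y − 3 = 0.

Write the tangent as mx − y + (−1 − m·(1)) = 0 and set its distance from the centre to 2√5:
(0m − (5))² = 20(m² + 1)
4m² − 1 = 0, so m = 1/2 or m = −1/2.
With m = 1/2: x − 2y = 3. With m = −1/2: x + 2y = −1.

x − 2y = 3 and x + 2y = −1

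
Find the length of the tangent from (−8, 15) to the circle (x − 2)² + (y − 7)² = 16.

With centre O = (2, 7), |OP|² = 164 and r² = 16.
Power of the point: PT² = |PO|² − r² = 148, so PT = 2√37.

2√37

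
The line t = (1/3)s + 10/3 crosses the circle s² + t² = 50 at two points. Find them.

Express t = (10 + s)/3 and substitute into the circle:
10s² + 20s − 350 = 0  ⟹  s² + 2s − 35 = 0
s = 5 or s = −7, giving (5, 5) and (−7, 1).

(−7, 1) and (5, 5)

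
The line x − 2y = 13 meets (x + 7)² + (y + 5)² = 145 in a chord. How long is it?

From the line, y = (−13 + x)/2. Substituting:
5x² + 50x − 375 = 0  ⟹  x² + 10x − 75 = 0
x = 5 or x = −15, giving (5, −4) and (−15, −14).
|(5, −4) − (−15, −14)| = √((20)² + (10)²) = 10√5.

10√5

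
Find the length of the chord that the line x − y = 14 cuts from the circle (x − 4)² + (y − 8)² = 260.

14√2

The distance from (4, 8) to the line is 18/√2, and r² = 260.
Chord = 2√(r² − d²) = 2·√(98) = 14√2.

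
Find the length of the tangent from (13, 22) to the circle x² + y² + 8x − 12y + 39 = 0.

With centre O = (−4, 6), |OP|² = 545 and r² = 13.
The tangent meets the radius at right angles, so tangent² = |PO|² − r² = 545 − 13 = 532.

2√133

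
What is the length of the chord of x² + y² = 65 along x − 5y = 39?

Substitute y = (−39 + x)/5:
26x² − 78x − 104 = 0  ⟹  x² − 3x − 4 = 0
x = 4 or x = −1, giving (4, −7) and (−1, −8).
|(4, −7) − (−1, −8)| = √((5)² + (1)²) = √26.

√26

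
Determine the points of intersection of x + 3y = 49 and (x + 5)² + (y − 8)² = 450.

(−20, 23) and (16, 11)

Substitute y = (49 − x)/3:
10x² + 40x − 3200 = 0  ⟹  x² + 4x − 320 = 0
x = 16 or x = −20, giving (16, 11) and (−20, 23).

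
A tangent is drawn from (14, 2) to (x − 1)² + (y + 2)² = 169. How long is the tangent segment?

With centre O = (1, −2), |OP|² = 185 and r² = 169.
Power of the point: PT² = |PO|² − r² = 16, so PT = 4.

4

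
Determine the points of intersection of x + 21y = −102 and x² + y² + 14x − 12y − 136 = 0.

(−18, −4) and (3, −5)

Express y = (−102 − x)/21 and substitute into the circle:
442x² + 6630x − 23868 = 0  ⟹  x² + 15x − 54 = 0
x = 3 or x = −18, giving (3, −5) and (−18, −4).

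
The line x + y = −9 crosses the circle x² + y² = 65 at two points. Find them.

(−8, −1) and (−1, −8)

Express y = −x − 9 and substitute into the circle:
2x² + 18x + 16 = 0  ⟹  x² + 9x + 8 = 0
x = −1 or x = −8, giving (−1, −8) and (−8, −1).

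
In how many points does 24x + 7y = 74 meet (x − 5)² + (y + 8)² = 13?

Substituting the line into the circle gives 625x² − 6730x + 17488 = 0.
Discriminant = (−6730)² − 4·625·(17488) = 1572900 > 0.
Two real roots: the line is a secant.

2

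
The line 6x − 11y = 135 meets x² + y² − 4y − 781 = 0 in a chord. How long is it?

The distance from (0, 2) to the line is 157/√157, and r² = 785.
Chord = 2√(r² − d²) = 2·√(628) = 4√157.

4√157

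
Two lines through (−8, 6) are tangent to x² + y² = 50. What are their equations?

7x + y = −50 and x − 7y = −50

Write the tangent as mx − y + (6 − m·(−8)) = 0 and set its distance from the centre to 5√2:
[m·(8) − (−6)]² = 50(m² + 1)
7m² + 48m − 7 = 0, so m = −7 or m = 1/7.
Through (−8, 6) these give 7x + y = −50 and x − 7y = −50.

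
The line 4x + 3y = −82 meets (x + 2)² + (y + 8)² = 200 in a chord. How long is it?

Centre (−2, −8), r² = 200. Perpendicular distance d from centre to line = |50| / √25 = 50/√25.
Chord = 2√(r² − d²) = 2·√(100) = 20.

20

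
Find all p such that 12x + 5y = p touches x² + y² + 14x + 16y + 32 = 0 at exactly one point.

Tangency holds when the distance from the centre (−7, −8) to the line equals the radius 9:
|12·(−7) + 5·(−8) − p| / √169 = 9
|p − (−124)| = 9·13, so p = −7 or p = −241.

p = −241 or p = −7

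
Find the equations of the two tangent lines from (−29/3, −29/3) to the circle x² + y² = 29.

A line y − (−29/3) = m(x − (−29/3)) is tangent when its distance from (0, 0) is √29:
(29/3m − (29/3))² = 29(m² + 1)
10m² − 29m + 10 = 0, so m = 5/2 or m = 2/5.
With m = 5/2: 5x − 2y = −29. With m = 2/5: 2x − 5y = 29.

5x − 2y = −29 and 2x − 5y = 29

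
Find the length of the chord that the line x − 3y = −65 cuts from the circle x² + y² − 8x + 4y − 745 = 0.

The distance from (4, −2) to the line is 75/√10, and r² = 765.
Chord = 2√(r² − d²) = 2·√(405/2) = 9√10.

9√10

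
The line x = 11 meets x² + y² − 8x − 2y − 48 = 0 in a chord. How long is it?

8

The line gives x = 11. Substituting into the circle:
y² − 2y − 15 = 0
y = 5 or y = −3, giving (11, 5) and (11, −3).
Chord length = distance between (11, 5) and (11, −3) = √64 = 8.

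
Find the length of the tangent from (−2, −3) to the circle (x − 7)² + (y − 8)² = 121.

9

With centre O = (7, 8), |OP|² = 202 and r² = 121.
Power of the point: PT² = |PO|² − r² = 81, so PT = 9.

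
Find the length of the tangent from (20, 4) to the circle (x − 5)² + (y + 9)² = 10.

8√6

With centre O = (5, −9), |OP|² = 394 and r² = 10.
Power of the point: PT² = |PO|² − r² = 384, so PT = 8√6.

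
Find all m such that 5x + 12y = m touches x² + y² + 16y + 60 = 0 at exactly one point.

m = −122 or m = −70

The line touches the circle iff its distance from (0, −8) is 2:
|5·0 + 12·(−8) − m| / √169 = 2
|m − (−96)| = 2·13, so m = −70 or m = −122.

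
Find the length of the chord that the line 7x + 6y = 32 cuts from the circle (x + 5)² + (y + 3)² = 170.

2√85

Express y = (32 − 7x)/6 and substitute into the circle:
85x² − 340x − 2720 = 0  ⟹  x² − 4x − 32 = 0
x = 8 or x = −4, giving (8, −4) and (−4, 10).
|(8, −4) − (−4, 10)| = √((12)² + (−14)²) = 2√85.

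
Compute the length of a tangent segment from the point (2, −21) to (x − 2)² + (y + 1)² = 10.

Centre (2, −1), r² = 10. |PO|² = (0)² + (−20)² = 400.
Power of the point: PT² = |PO|² − r² = 390, so PT = √390.

√390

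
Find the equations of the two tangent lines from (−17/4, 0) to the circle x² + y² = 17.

Let a tangent through (−17/4, 0) have slope m. Its distance from (0, 0) must equal √17:
[m·(17/4) − (0)]² = 17(m² + 1)
m² − 16 = 0, so m = 4 or m = −4.
Through (−17/4, 0) these give 4x − y = −17 and 4x + y = −17.

4x − y = −17 and 4x + y = −17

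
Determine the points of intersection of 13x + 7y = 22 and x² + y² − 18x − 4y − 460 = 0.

(−8, 18) and (13, −21)

Substitute y = (22 − 13x)/7:
218x² − 1090x − 22672 = 0  ⟹  x² − 5x − 104 = 0
x = 13 or x = −8, giving (13, −21) and (−8, 18).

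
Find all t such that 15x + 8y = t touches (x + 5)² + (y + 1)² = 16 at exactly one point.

The line touches the circle iff its distance from (−5, −1) is 4:
|15·(−5) + 8·(−1) − t| / √289 = 4
|t − (−83)| = 4·17, so t = −15 or t = −151.

t = −151 or t = −15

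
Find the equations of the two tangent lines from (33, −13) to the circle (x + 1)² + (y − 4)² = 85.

6x + 7y = 107 and 2x + 9y = −51

Let a tangent through (33, −13) have slope m. Its distance from (−1, 4) must equal √85:
(−34m − (17))² = 85(m² + 1)
63m² + 68m + 12 = 0, so m = −6/7 or m = −2/9.
With m = −6/7: 6x + 7y = 107. With m = −2/9: 2x + 9y = −51.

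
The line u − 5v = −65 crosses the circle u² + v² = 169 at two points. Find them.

From the line, v = (65 + u)/5. Substituting:
26u² + 130u = 0  ⟹  u² + 5u = 0
u = 0 or u = −5, giving (0, 13) and (−5, 12).

(−5, 12) and (0, 13)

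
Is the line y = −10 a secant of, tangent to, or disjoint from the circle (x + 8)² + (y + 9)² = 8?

Substituting the line into the circle gives x² + 16x + 57 = 0.
Discriminant = (16)² − 4·1·(57) = 28 > 0.
Two real roots: the line is a secant.

secant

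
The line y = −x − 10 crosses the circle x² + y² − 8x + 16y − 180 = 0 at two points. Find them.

(−10, 0) and (12, −22)

Express y = −x − 10 and substitute into the circle:
2x² − 4x − 240 = 0  ⟹  x² − 2x − 120 = 0
x = 12 or x = −10, giving (12, −22) and (−10, 0).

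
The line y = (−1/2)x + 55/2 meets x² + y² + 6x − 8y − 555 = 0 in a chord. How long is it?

Express y = (55 − x)/2 and substitute into the circle:
5x² − 70x − 75 = 0  ⟹  x² − 14x − 15 = 0
x = 15 or x = −1, giving (15, 20) and (−1, 28).
Chord length = distance between (15, 20) and (−1, 28) = √320 = 8√5.

8√5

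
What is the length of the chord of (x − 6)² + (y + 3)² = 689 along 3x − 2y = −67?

The distance from (6, −3) to the line is 91/√13, and r² = 689.
Half the chord is √(r² − d²) = √(52), so the full chord is 4√13.

4√13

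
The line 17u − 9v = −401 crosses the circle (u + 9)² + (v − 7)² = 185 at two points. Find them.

(−22, 3) and (−13, 20)

Express v = (401 + 17u)/9 and substitute into the circle:
370u² + 12950u + 105820 = 0  ⟹  u² + 35u + 286 = 0
u = −13 or u = −22, giving (−13, 20) and (−22, 3).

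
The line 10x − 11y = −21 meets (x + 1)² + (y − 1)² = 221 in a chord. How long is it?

2√221

From the line, y = (21 + 10x)/11. Substituting:
221x² + 442x − 26520 = 0  ⟹  x² + 2x − 120 = 0
x = 10 or x = −12, giving (10, 11) and (−12, −9).
|(10, 11) − (−12, −9)| = √((22)² + (20)²) = 2√221.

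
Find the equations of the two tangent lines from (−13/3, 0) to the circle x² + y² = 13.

3x − 2y = −13 and 3x + 2y = −13

Write the tangent as mx − y + (0 − m·(−13/3)) = 0 and set its distance from the centre to √13:
[m·(13/3) − (0)]² = 13(m² + 1)
4m² − 9 = 0, so m = 3/2 or m = −3/2.
Through (−13/3, 0) these give 3x − 2y = −13 and 3x + 2y = −13.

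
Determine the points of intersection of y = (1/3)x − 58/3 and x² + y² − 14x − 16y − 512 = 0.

(7, −17) and (22, −12)

Substitute y = (−58 + x)/3:
10x² − 290x + 1540 = 0  ⟹  x² − 29x + 154 = 0
x = 22 or x = 7, giving (22, −12) and (7, −17).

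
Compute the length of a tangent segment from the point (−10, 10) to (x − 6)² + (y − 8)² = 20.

4√15

With centre O = (6, 8), |OP|² = 260 and r² = 20.
By the tangent–radius right angle, tangent length = √(|PO|² − r²) = √240 = 4√15.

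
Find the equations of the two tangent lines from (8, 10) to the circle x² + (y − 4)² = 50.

Write the tangent as mx − y + (10 − m·(8)) = 0 and set its distance from the centre to 5√2:
[m·(−8) − (−6)]² = 50(m² + 1)
7m² − 48m − 7 = 0, so m = 7 or m = −1/7.
With m = 7: 7x − y = 46. With m = −1/7: x + 7y = 78.

7x − y = 46 and x + 7y = 78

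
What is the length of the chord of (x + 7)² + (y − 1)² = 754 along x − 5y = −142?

4√26

Centre (−7, 1), r² = 754. Perpendicular distance d from centre to line = |130| / √26 = 130/√26.
Half the chord is √(r² − d²) = √(104), so the full chord is 4√26.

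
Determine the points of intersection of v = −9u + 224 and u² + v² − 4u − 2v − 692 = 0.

(23, 17) and (26, −10)

Substitute v = −9u + 224:
82u² − 4018u + 49036 = 0  ⟹  u² − 49u + 598 = 0
u = 26 or u = 23, giving (26, −10) and (23, 17).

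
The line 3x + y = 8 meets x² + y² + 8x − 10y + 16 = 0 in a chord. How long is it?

The distance from (−4, 5) to the line is 15/√10, and r² = 25.
Half the chord is √(r² − d²) = √(5/2), so the full chord is √10.

√10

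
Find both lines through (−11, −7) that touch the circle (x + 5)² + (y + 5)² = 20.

x + 2y = −25 and 2x − y = −15

Write the tangent as mx − y + (−7 − m·(−11)) = 0 and set its distance from the centre to 2√5:
[m·(6) − (2)]² = 20(m² + 1)
2m² − 3m − 2 = 0, so m = −1/2 or m = 2.
With m = −1/2: x + 2y = −25. With m = 2: 2x − y = −15.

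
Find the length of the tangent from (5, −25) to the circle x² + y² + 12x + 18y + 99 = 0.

√359

The centre is (−6, −9) and r = 3√2. The square of the distance from P to the centre is 121 + 256 = 377.
By the tangent–radius right angle, tangent length = √(|PO|² − r²) = √359.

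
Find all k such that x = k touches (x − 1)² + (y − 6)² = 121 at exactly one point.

The line touches the circle iff its distance from (1, 6) is 11:
|1·1 + 0·6 − k| / √1 = 11
|k − (1)| = 11, so k = 12 or k = −10.

k = −10 or k = 12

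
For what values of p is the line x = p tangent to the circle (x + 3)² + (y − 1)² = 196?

For a tangent, require d(centre, line) = r = 14.
|1·(−3) + 0·1 − p| / √1 = 14
|p − (−3)| = 14, so p = 11 or p = −17.

p = −17 or p = 11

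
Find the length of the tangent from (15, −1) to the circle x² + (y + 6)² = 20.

√230

Centre (0, −6), r² = 20. |PO|² = (15)² + (5)² = 250.
By the tangent–radius right angle, tangent length = √(|PO|² − r²) = √230.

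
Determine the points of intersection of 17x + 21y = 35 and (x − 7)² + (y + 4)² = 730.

Express y = (35 − 17x)/21 and substitute into the circle:
730x² − 10220x − 286160 = 0  ⟹  x² − 14x − 392 = 0
x = 28 or x = −14, giving (28, −21) and (−14, 13).

(−14, 13) and (28, −21)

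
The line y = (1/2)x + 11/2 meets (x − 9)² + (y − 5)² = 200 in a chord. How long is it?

12√5

Express y = (11 + x)/2 and substitute into the circle:
5x² − 70x − 475 = 0  ⟹  x² − 14x − 95 = 0
x = 19 or x = −5, giving (19, 15) and (−5, 3).
Chord length = distance between (19, 15) and (−5, 3) = √720 = 12√5.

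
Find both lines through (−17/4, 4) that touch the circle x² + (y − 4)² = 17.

4x − y = −21 and 4x + y = −13

A line y − (4) = m(x − (−17/4)) is tangent when its distance from (0, 4) is √17:
(17/4m − (0))² = 17(m² + 1)
m² − 16 = 0, so m = 4 or m = −4.
With m = 4: 4x − y = −21. With m = −4: 4x + y = −13.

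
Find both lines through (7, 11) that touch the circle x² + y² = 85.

Write the tangent as mx − y + (11 − m·(7)) = 0 and set its distance from the centre to √85:
(−7m − (−11))² = 85(m² + 1)
18m² + 77m − 18 = 0, so m = −9/2 or m = 2/9.
With m = −9/2: 9x + 2y = 85. With m = 2/9: 2x − 9y = −85.

9x + 2y = 85 and 2x − 9y = −85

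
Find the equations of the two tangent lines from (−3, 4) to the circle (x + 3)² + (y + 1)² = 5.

2x − y = −10 and 2x + y = −2

Write the tangent as mx − y + (4 − m·(−3)) = 0 and set its distance from the centre to √5:
(0m − (−5))² = 5(m² + 1)
m² − 4 = 0, so m = 2 or m = −2.
Through (−3, 4) these give 2x − y = −10 and 2x + y = −2.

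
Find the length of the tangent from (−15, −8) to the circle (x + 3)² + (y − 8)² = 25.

With centre O = (−3, 8), |OP|² = 400 and r² = 25.
By the tangent–radius right angle, tangent length = √(|PO|² − r²) = √375 = 5√15.

5√15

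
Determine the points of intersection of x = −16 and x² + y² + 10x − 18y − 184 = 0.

The line gives x = −16. Substituting into the circle:
y² − 18y − 88 = 0
y = 22 or y = −4, giving (−16, 22) and (−16, −4).

(−16, −4) and (−16, 22)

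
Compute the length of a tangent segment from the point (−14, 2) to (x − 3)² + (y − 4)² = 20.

Centre (3, 4), r² = 20. |PO|² = (−17)² + (−2)² = 293.
By the tangent–radius right angle, tangent length = √(|PO|² − r²) = √273.

√273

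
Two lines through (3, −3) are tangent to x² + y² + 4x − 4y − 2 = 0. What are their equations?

x + 3y = −6 and 3x + y = 6

Let a tangent through (3, −3) have slope m. Its distance from (−2, 2) must equal √10:
(−5m − (5))² = 10(m² + 1)
3m² + 10m + 3 = 0, so m = −1/3 or m = −3.
With m = −1/3: x + 3y = −6. With m = −3: 3x + y = 6.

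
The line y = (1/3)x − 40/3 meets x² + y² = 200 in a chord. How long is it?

From the line, y = (−40 + x)/3. Substituting:
10x² − 80x − 200 = 0  ⟹  x² − 8x − 20 = 0
x = 10 or x = −2, giving (10, −10) and (−2, −14).
|(10, −10) − (−2, −14)| = √((12)² + (4)²) = 4√10.

4√10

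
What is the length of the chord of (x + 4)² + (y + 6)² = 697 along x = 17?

32

The line gives x = 17. Substituting into the circle:
y² + 12y − 220 = 0
y = 10 or y = −22, giving (17, 10) and (17, −22).
|(17, 10) − (17, −22)| = √((0)² + (32)²) = 32.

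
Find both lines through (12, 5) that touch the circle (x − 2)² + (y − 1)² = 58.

7x − 3y = 69 and 3x + 7y = 71

Write the tangent as mx − y + (5 − m·(12)) = 0 and set its distance from the centre to √58:
(−10m − (−4))² = 58(m² + 1)
21m² − 40m − 21 = 0, so m = 7/3 or m = −3/7.
Through (12, 5) these give 7x − 3y = 69 and 3x + 7y = 71.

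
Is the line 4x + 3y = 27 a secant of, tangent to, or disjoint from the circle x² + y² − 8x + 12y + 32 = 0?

Centre (4, −6), r² = 20. Distance² from centre to line = (−29)²/25 = 841/25.
Since d² > r², the line lies outside the circle.

disjoint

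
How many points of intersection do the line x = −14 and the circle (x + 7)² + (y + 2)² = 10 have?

0

Centre (−7, −2), r² = 10. Distance² from centre to line = (7)² = 49.
Since d² > r², the line lies outside the circle.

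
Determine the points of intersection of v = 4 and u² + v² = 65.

Express v = 4 and substitute into the circle:
u² − 49 = 0
u = 7 or u = −7, giving (7, 4) and (−7, 4).

(−7, 4) and (7, 4)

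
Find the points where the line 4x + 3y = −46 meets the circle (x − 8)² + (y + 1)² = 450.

(−13, 2) and (5, −22)

Substitute y = (−46 − 4x)/3:
25x² + 200x − 1625 = 0  ⟹  x² + 8x − 65 = 0
x = 5 or x = −13, giving (5, −22) and (−13, 2).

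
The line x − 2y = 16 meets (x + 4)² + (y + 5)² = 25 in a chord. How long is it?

Express y = (−16 + x)/2 and substitute into the circle:
5x² + 20x = 0  ⟹  x² + 4x = 0
x = 0 or x = −4, giving (0, −8) and (−4, −10).
Chord length = distance between (0, −8) and (−4, −10) = √20 = 2√5.

2√5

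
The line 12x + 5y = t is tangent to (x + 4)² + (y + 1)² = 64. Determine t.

t = −157 or t = 51

For a tangent, require d(centre, line) = r = 8.
|12·(−4) + 5·(−1) − t| / √169 = 8
|t − (−53)| = 8·13, so t = 51 or t = −157.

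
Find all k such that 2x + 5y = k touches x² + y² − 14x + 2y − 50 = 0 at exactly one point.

k = 9 ± 10√29

Tangency holds when the distance from the centre (7, −1) to the line equals the radius 10:
|2·7 + 5·(−1) − k| / √29 = 10
|k − (9)| = 10√29.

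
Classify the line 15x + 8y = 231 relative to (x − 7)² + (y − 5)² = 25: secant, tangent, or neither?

neither

d² = (15·7 + 8·5 − (231))²/289 = 7396/289; r² = 25.
Since d² > r², the line lies outside the circle.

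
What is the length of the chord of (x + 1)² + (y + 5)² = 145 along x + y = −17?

From the line, y = −x − 17. Substituting:
2x² + 26x = 0  ⟹  x² + 13x = 0
x = 0 or x = −13, giving (0, −17) and (−13, −4).
Chord length = distance between (0, −17) and (−13, −4) = √338 = 13√2.

13√2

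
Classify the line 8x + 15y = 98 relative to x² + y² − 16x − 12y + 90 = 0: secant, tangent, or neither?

neither

d² = (8·8 + 15·6 − (98))²/289 = 3136/289; r² = 10.
Since d² > r², the line lies outside the circle.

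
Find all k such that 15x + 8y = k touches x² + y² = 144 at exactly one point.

k = −204 or k = 204

The line touches the circle iff its distance from (0, 0) is 12:
|15·0 + 8·0 − k| / √289 = 12
|k| = 12·17, so k = 204 or k = −204.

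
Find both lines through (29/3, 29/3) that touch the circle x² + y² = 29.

2x − 5y = −29 and 5x − 2y = 29

Write the tangent as mx − y + (29/3 − m·(29/3)) = 0 and set its distance from the centre to √29:
(−29/3m − (−29/3))² = 29(m² + 1)
10m² − 29m + 10 = 0, so m = 2/5 or m = 5/2.
With m = 2/5: 2x − 5y = −29. With m = 5/2: 5x − 2y = 29.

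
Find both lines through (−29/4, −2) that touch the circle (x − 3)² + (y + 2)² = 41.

4x − 5y = −19 and 4x + 5y = −39

Write the tangent as mx − y + (−2 − m·(−29/4)) = 0 and set its distance from the centre to √41:
(41/4m − (0))² = 41(m² + 1)
25m² − 16 = 0, so m = 4/5 or m = −4/5.
Through (−29/4, −2) these give 4x − 5y = −19 and 4x + 5y = −39.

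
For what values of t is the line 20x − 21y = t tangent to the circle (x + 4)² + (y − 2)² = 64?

t = −354 or t = 110

The line touches the circle iff its distance from (−4, 2) is 8:
|20·(−4) − 21·2 − t| / √841 = 8
|t − (−122)| = 8·29, so t = 110 or t = −354.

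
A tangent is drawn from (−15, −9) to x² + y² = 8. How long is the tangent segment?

√298

Centre (0, 0), r² = 8. |PO|² = (−15)² + (−9)² = 306.
By the tangent–radius right angle, tangent length = √(|PO|² − r²) = √298.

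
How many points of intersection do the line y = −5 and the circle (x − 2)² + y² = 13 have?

d² = (0·2 + 1·0 − (−5))² = 25; r² = 13.
Since d² > r², the line lies outside the circle.

0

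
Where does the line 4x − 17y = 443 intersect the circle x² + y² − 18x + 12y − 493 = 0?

(−4, −27) and (30, −19)

Substitute y = (−443 + 4x)/17:
305x² − 7930x − 36600 = 0  ⟹  x² − 26x − 120 = 0
x = 30 or x = −4, giving (30, −19) and (−4, −27).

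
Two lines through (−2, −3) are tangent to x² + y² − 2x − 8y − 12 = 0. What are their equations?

A line y − (−3) = m(x − (−2)) is tangent when its distance from (1, 4) is √29:
[m·(3) − (7)]² = 29(m² + 1)
10m² + 21m − 10 = 0, so m = 2/5 or m = −5/2.
With m = 2/5: 2x − 5y = 11. With m = −5/2: 5x + 2y = −16.

2x − 5y = 11 and 5x + 2y = −16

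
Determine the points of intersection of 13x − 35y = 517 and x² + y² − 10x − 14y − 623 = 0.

(−6, −17) and (29, −4)

Substitute y = (−517 + 13x)/35:
1394x² − 32062x − 242556 = 0  ⟹  x² − 23x − 174 = 0
x = 29 or x = −6, giving (29, −4) and (−6, −17).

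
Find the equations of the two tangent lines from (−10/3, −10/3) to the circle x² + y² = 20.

A line y − (−10/3) = m(x − (−10/3)) is tangent when its distance from (0, 0) is 2√5:
[m·(10/3) − (10/3)]² = 20(m² + 1)
2m² + 5m + 2 = 0, so m = −1/2 or m = −2.
With m = −1/2: x + 2y = −10. With m = −2: 2x + y = −10.

x + 2y = −10 and 2x + y = −10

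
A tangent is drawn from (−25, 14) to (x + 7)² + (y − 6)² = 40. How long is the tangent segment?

Centre (−7, 6), r² = 40. |PO|² = (−18)² + (8)² = 388.
The tangent meets the radius at right angles, so tangent² = |PO|² − r² = 388 − 40 = 348.

2√87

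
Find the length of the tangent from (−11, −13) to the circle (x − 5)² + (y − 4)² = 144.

The centre is (5, 4) and r = 12. The square of the distance from P to the centre is 256 + 289 = 545.
Power of the point: PT² = |PO|² − r² = 401, so PT = √401.

√401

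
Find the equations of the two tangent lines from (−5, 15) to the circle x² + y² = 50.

7x − y = −50 and x + y = 10

A line y − (15) = m(x − (−5)) is tangent when its distance from (0, 0) is 5√2:
(5m − (−15))² = 50(m² + 1)
m² − 6m − 7 = 0, so m = 7 or m = −1.
Through (−5, 15) these give 7x − y = −50 and x + y = 10.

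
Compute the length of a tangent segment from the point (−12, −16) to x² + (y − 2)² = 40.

2√107

With centre O = (0, 2), |OP|² = 468 and r² = 40.
The tangent meets the radius at right angles, so tangent² = |PO|² − r² = 468 − 40 = 428.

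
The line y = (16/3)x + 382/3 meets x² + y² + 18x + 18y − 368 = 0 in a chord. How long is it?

Substitute y = (382 + 16x)/3:
265x² + 13250x + 163240 = 0  ⟹  x² + 50x + 616 = 0
x = −22 or x = −28, giving (−22, 10) and (−28, −22).
|(−22, 10) − (−28, −22)| = √((6)² + (32)²) = 2√265.

2√265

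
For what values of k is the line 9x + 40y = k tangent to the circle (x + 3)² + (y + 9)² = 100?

For a tangent, require d(centre, line) = r = 10.
|9·(−3) + 40·(−9) − k| / √1681 = 10
|k − (−387)| = 10·41, so k = 23 or k = −797.

k = −797 or k = 23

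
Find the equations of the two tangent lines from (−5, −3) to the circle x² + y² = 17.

Write the tangent as mx − y + (−3 − m·(−5)) = 0 and set its distance from the centre to √17:
[m·(5) − (3)]² = 17(m² + 1)
4m² − 15m − 4 = 0, so m = −1/4 or m = 4.
With m = −1/4: x + 4y = −17. With m = 4: 4x − y = −17.

x + 4y = −17 and 4x − y = −17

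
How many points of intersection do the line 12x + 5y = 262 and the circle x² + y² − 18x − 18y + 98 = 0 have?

0

Centre (9, 9), r² = 64. Distance² from centre to line = (−109)²/169 = 11881/169.
Since d² > r², the line lies outside the circle.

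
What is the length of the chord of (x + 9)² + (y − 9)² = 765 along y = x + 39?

33√2

Substitute y = x + 39:
2x² + 78x + 216 = 0  ⟹  x² + 39x + 108 = 0
x = −3 or x = −36, giving (−3, 36) and (−36, 3).
|(−3, 36) − (−36, 3)| = √((33)² + (33)²) = 33√2.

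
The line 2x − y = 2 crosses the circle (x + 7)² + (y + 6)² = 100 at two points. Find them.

Express y = 2x − 2 and substitute into the circle:
5x² + 30x − 35 = 0  ⟹  x² + 6x − 7 = 0
x = 1 or x = −7, giving (1, 0) and (−7, −16).

(−7, −16) and (1, 0)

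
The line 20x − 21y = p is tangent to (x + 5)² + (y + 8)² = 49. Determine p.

p = −135 or p = 271

For a tangent, require d(centre, line) = r = 7.
|20·(−5) − 21·(−8) − p| / √841 = 7
|p − (68)| = 7·29, so p = 271 or p = −135.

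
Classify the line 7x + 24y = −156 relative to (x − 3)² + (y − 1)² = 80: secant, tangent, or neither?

secant

Centre (3, 1), r² = 80. Distance² from centre to line = (201)²/625 = 40401/625.
Since d² < r², the line cuts the circle twice.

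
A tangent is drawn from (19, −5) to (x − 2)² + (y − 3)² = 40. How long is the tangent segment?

√313

With centre O = (2, 3), |OP|² = 353 and r² = 40.
The tangent meets the radius at right angles, so tangent² = |PO|² − r² = 353 − 40 = 313.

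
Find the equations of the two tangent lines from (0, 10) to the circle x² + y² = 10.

3x − y = −10 and 3x + y = 10

A line y − (10) = m(x − (0)) is tangent when its distance from (0, 0) is √10:
(0m − (−10))² = 10(m² + 1)
m² − 9 = 0, so m = 3 or m = −3.
Through (0, 10) these give 3x − y = −10 and 3x + y = 10.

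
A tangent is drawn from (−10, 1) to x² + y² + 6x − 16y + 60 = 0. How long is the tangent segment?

√85

Centre (−3, 8), r² = 13. |PO|² = (−7)² + (−7)² = 98.
The tangent meets the radius at right angles, so tangent² = |PO|² − r² = 98 − 13 = 85.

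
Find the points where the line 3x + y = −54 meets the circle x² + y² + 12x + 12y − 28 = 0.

Express y = −3x − 54 and substitute into the circle:
10x² + 300x + 2240 = 0  ⟹  x² + 30x + 224 = 0
x = −14 or x = −16, giving (−14, −12) and (−16, −6).

(−16, −6) and (−14, −12)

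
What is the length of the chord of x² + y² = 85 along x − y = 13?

√2

Express y = x − 13 and substitute into the circle:
2x² − 26x + 84 = 0  ⟹  x² − 13x + 42 = 0
x = 7 or x = 6, giving (7, −6) and (6, −7).
|(7, −6) − (6, −7)| = √((1)² + (1)²) = √2.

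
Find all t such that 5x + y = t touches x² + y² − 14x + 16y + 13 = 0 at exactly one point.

t = 27 ± 10√26

For a tangent, require d(centre, line) = r = 10.
|5·7 + 1·(−8) − t| / √26 = 10
|t − (27)| = 10√26.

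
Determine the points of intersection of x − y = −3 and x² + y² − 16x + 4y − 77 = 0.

(−4, −1) and (7, 10)

Substitute y = x + 3:
2x² − 6x − 56 = 0  ⟹  x² − 3x − 28 = 0
x = 7 or x = −4, giving (7, 10) and (−4, −1).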